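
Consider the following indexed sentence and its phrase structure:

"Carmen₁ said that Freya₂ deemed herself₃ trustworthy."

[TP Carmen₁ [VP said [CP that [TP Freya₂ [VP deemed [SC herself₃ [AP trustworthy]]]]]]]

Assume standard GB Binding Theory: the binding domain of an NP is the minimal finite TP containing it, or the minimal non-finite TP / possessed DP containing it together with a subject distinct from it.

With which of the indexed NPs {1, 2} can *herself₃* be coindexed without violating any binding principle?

*herself* is an anaphor, so Principle A applies: it must be bound in its binding domain.
Binding domain of *herself₃*: the embedded TP, whose subject is Freya₂.
*Carmen₁* c-commands the anaphor but is outside its binding domain → cannot satisfy Principle A.
*Freya₂* c-commands the anaphor within its binding domain → licit binder.

{2}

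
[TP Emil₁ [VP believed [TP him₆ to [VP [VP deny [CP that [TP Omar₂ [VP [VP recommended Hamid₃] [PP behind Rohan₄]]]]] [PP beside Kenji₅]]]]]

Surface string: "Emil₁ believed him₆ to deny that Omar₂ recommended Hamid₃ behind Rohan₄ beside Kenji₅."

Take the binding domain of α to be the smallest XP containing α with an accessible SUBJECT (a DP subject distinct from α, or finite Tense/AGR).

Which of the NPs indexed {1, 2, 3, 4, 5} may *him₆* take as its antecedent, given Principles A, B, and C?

none

*him* is a pronoun, so Principle B applies: it must be free in its binding domain.
Binding domain of *him₆*: the matrix TP, whose subject is Emil₁.
*Emil₁* c-commands the pronoun within its binding domain → coindexation would violate Principle B.
*Omar₂*: the pronoun c-commands this R-expression → coindexation would violate Principle C on *Omar₂*.
*Hamid₃*: the pronoun c-commands this R-expression → coindexation would violate Principle C on *Hamid₃*.
*Rohan₄*: the pronoun c-commands this R-expression → coindexation would violate Principle C on *Rohan₄*.
*Kenji₅*: the pronoun c-commands this R-expression → coindexation would violate Principle C on *Kenji₅*.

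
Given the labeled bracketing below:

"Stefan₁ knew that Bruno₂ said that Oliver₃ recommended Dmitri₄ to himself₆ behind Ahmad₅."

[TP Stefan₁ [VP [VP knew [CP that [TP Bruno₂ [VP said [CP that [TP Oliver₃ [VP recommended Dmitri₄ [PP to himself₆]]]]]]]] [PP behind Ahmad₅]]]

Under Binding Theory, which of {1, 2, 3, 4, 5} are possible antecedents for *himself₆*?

*himself* is an anaphor, so Principle A applies: it must be bound in its binding domain.
Binding domain of *himself₆*: the embedded TP, whose subject is Oliver₃.
*Stefan₁* c-commands the anaphor but is outside its binding domain → cannot satisfy Principle A.
*Bruno₂* c-commands the anaphor but is outside its binding domain → cannot satisfy Principle A.
*Oliver₃* c-commands the anaphor within its binding domain → licit binder.
*Dmitri₄* c-commands the anaphor within its binding domain → licit binder.
*Ahmad₅* does not c-command the anaphor → cannot bind it.

{3, 4}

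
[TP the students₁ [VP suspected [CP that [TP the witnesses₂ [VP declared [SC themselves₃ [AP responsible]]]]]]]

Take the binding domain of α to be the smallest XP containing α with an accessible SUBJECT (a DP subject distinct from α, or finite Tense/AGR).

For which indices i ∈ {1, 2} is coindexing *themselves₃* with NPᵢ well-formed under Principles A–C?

{2}

*themselves* is an anaphor, so Principle A applies: it must be bound in its binding domain.
Binding domain of *themselves₃*: the embedded TP, whose subject is the witnesses₂.
*the students₁* c-commands the anaphor but is outside its binding domain → cannot satisfy Principle A.
*the witnesses₂* c-commands the anaphor within its binding domain → licit binder.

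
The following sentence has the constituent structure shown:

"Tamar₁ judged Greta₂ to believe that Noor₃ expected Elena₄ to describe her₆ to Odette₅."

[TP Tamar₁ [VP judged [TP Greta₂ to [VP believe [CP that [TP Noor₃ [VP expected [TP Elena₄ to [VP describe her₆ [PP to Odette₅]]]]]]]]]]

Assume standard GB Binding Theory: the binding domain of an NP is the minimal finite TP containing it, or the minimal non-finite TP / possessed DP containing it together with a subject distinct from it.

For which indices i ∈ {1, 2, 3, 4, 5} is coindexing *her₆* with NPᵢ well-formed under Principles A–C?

*her* is a pronoun, so Principle B applies: it must be free in its binding domain.
Binding domain of *her₆*: the embedded TP, whose subject is Elena₄.
*Tamar₁* c-commands the pronoun but from outside its binding domain, and is not c-commanded by it → coindexation permitted.
*Greta₂* c-commands the pronoun but from outside its binding domain, and is not c-commanded by it → coindexation permitted.
*Noor₃* c-commands the pronoun but from outside its binding domain, and is not c-commanded by it → coindexation permitted.
*Elena₄* c-commands the pronoun within its binding domain → coindexation would violate Principle B.
*Odette₅*: the pronoun c-commands this R-expression → coindexation would violate Principle C on *Odette₅*.

{1, 2, 3}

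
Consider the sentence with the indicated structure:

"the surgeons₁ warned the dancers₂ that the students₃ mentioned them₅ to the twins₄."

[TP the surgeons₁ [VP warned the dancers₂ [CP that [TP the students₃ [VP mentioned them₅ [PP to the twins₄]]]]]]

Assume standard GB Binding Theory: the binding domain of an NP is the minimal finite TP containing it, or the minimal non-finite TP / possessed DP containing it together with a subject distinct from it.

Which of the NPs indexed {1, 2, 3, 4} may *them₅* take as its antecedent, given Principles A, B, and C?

*them* is a pronoun, so Principle B applies: it must be free in its binding domain.
Binding domain of *them₅*: the embedded TP, whose subject is the students₃.
*the surgeons₁* c-commands the pronoun but from outside its binding domain, and is not c-commanded by it → coindexation permitted.
*the dancers₂* c-commands the pronoun but from outside its binding domain, and is not c-commanded by it → coindexation permitted.
*the students₃* c-commands the pronoun within its binding domain → coindexation would violate Principle B.
*the twins₄*: the pronoun c-commands this R-expression → coindexation would violate Principle C on *the twins₄*.

{1, 2}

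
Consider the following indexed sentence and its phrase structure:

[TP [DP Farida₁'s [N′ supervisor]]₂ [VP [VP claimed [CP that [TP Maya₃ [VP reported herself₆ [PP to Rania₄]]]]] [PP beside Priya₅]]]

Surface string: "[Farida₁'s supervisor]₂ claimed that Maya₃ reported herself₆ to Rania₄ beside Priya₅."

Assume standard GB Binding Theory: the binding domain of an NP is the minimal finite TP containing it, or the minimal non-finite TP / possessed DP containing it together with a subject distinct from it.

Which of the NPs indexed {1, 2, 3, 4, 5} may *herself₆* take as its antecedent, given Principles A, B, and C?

{3}

*herself* is an anaphor, so Principle A applies: it must be bound in its binding domain.
Binding domain of *herself₆*: the embedded TP, whose subject is Maya₃.
*Farida₁* does not c-command the anaphor → cannot bind it.
*[Farida₁'s supervisor]₂* c-commands the anaphor but is outside its binding domain → cannot satisfy Principle A.
*Maya₃* c-commands the anaphor within its binding domain → licit binder.
*Rania₄* does not c-command the anaphor → cannot bind it.
*Priya₅* does not c-command the anaphor → cannot bind it.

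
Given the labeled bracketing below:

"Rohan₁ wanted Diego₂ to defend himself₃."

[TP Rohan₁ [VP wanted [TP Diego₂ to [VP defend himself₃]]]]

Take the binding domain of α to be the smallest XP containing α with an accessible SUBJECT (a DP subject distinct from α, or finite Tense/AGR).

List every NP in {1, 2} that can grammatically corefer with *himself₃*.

*himself* is an anaphor, so Principle A applies: it must be bound in its binding domain.
Binding domain of *himself₃*: the embedded TP, whose subject is Diego₂.
*Rohan₁* c-commands the anaphor but is outside its binding domain → cannot satisfy Principle A.
*Diego₂* c-commands the anaphor within its binding domain → licit binder.

{2}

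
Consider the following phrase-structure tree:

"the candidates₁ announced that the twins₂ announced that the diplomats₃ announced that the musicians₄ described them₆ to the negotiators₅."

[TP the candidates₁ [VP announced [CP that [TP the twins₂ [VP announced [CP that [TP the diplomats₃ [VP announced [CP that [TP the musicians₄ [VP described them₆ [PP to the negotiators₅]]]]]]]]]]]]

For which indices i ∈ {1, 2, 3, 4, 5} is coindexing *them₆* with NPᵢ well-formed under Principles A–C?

*them* is a pronoun, so Principle B applies: it must be free in its binding domain.
Binding domain of *them₆*: the embedded TP, whose subject is the musicians₄.
*the candidates₁* c-commands the pronoun but from outside its binding domain, and is not c-commanded by it → coindexation permitted.
*the twins₂* c-commands the pronoun but from outside its binding domain, and is not c-commanded by it → coindexation permitted.
*the diplomats₃* c-commands the pronoun but from outside its binding domain, and is not c-commanded by it → coindexation permitted.
*the musicians₄* c-commands the pronoun within its binding domain → coindexation would violate Principle B.
*the negotiators₅*: the pronoun c-commands this R-expression → coindexation would violate Principle C on *the negotiators₅*.

{1, 2, 3}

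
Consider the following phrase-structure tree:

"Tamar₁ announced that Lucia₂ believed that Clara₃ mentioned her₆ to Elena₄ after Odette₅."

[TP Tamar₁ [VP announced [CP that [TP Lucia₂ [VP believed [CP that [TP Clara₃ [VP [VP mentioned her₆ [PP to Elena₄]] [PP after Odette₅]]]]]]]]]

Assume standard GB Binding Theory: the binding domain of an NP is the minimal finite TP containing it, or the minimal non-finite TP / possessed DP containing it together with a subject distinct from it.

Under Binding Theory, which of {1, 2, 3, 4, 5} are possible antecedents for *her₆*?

*her* is a pronoun, so Principle B applies: it must be free in its binding domain.
Binding domain of *her₆*: the embedded TP, whose subject is Clara₃.
*Tamar₁* c-commands the pronoun but from outside its binding domain, and is not c-commanded by it → coindexation permitted.
*Lucia₂* c-commands the pronoun but from outside its binding domain, and is not c-commanded by it → coindexation permitted.
*Clara₃* c-commands the pronoun within its binding domain → coindexation would violate Principle B.
*Elena₄*: the pronoun c-commands this R-expression → coindexation would violate Principle C on *Elena₄*.
*Odette₅* and the pronoun do not c-command one another → neither Principle B nor Principle C is at stake; coindexation permitted.

{1, 2, 5}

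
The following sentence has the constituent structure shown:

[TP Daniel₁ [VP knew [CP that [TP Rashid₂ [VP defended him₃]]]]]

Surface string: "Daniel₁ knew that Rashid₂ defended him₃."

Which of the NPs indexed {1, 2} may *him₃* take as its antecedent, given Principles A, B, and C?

*him* is a pronoun, so Principle B applies: it must be free in its binding domain.
Binding domain of *him₃*: the embedded TP, whose subject is Rashid₂.
*Daniel₁* c-commands the pronoun but from outside its binding domain, and is not c-commanded by it → coindexation permitted.
*Rashid₂* c-commands the pronoun within its binding domain → coindexation would violate Principle B.

{1}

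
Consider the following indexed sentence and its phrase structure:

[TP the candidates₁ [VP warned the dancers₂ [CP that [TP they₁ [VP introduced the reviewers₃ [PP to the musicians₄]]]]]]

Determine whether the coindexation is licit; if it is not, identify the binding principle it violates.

The two coindexed NPs are *the candidates₁* and *they₁*.
*they₁* is a pronoun; nothing c-commands it within its binding domain (the embedded TP.), so Principle B holds trivially.
*the candidates₁* is an R-expression; *they₁* does not c-command it, and no other NP shares its index, so Principle C is satisfied.
All principles are respected.

grammatical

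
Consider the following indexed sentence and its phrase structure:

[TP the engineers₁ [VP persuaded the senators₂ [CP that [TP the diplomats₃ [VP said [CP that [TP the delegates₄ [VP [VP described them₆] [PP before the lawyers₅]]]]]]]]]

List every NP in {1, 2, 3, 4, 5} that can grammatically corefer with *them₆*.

{1, 2, 3, 5}

*them* is a pronoun, so Principle B applies: it must be free in its binding domain.
Binding domain of *them₆*: the embedded TP, whose subject is the delegates₄.
*the engineers₁* c-commands the pronoun but from outside its binding domain, and is not c-commanded by it → coindexation permitted.
*the senators₂* c-commands the pronoun but from outside its binding domain, and is not c-commanded by it → coindexation permitted.
*the diplomats₃* c-commands the pronoun but from outside its binding domain, and is not c-commanded by it → coindexation permitted.
*the delegates₄* c-commands the pronoun within its binding domain → coindexation would violate Principle B.
*the lawyers₅* and the pronoun do not c-command one another → neither Principle B nor Principle C is at stake; coindexation permitted.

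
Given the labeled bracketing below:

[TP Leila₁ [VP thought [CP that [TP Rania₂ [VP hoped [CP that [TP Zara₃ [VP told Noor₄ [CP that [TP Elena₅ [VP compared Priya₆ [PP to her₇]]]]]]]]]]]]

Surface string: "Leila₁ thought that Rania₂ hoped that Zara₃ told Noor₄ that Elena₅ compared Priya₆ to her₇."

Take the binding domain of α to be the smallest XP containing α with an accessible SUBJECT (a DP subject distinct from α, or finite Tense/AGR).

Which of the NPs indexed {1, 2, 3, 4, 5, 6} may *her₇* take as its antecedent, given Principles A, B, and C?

{1, 2, 3, 4}

*her* is a pronoun, so Principle B applies: it must be free in its binding domain.
Binding domain of *her₇*: the embedded TP, whose subject is Elena₅.
*Leila₁* c-commands the pronoun but from outside its binding domain, and is not c-commanded by it → coindexation permitted.
*Rania₂* c-commands the pronoun but from outside its binding domain, and is not c-commanded by it → coindexation permitted.
*Zara₃* c-commands the pronoun but from outside its binding domain, and is not c-commanded by it → coindexation permitted.
*Noor₄* c-commands the pronoun but from outside its binding domain, and is not c-commanded by it → coindexation permitted.
*Elena₅* c-commands the pronoun within its binding domain → coindexation would violate Principle B.
*Priya₆* c-commands the pronoun within its binding domain → coindexation would violate Principle B.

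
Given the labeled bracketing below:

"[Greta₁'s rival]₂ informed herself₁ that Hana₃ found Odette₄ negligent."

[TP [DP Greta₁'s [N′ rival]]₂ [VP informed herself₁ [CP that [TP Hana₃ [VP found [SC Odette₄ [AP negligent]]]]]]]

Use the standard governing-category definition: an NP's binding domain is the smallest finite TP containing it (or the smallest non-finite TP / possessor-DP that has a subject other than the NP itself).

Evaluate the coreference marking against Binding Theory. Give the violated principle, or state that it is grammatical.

The two coindexed NPs are *Greta₁* and *herself₁*.
*herself₁* is an anaphor. Principle A requires it to be bound within its binding domain — the matrix TP, whose subject is [Greta₁'s rival]₂.
Within that domain it is c-commanded by *[Greta₁'s rival]₂*, which does not share its index.
*Greta₁* does not c-command the anaphor at all.
The anaphor is unbound in its domain → Principle A violation.

Principle A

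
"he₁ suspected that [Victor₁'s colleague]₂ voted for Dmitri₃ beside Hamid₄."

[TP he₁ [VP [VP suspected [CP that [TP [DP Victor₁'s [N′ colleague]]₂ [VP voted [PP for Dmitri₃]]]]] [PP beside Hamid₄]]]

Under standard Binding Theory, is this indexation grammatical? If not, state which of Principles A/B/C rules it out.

The two coindexed NPs are *he₁* and *Victor₁*.
*Victor₁* is an R-expression. Principle C requires it to be free everywhere.
*he₁* c-commands it and carries the same index.
The R-expression is bound → Principle C violation.

Principle C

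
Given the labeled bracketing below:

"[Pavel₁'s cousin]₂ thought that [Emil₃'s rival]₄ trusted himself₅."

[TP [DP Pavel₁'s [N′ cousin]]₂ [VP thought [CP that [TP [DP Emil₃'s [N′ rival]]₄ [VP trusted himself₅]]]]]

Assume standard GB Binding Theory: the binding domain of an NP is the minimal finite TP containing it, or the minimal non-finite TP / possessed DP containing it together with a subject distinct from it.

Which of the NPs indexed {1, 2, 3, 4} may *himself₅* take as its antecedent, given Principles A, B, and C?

{4}

*himself* is an anaphor, so Principle A applies: it must be bound in its binding domain.
Binding domain of *himself₅*: the embedded TP, whose subject is [Emil₃'s rival]₄.
*Pavel₁* does not c-command the anaphor → cannot bind it.
*[Pavel₁'s cousin]₂* c-commands the anaphor but is outside its binding domain → cannot satisfy Principle A.
*Emil₃* does not c-command the anaphor → cannot bind it.
*[Emil₃'s rival]₄* c-commands the anaphor within its binding domain → licit binder.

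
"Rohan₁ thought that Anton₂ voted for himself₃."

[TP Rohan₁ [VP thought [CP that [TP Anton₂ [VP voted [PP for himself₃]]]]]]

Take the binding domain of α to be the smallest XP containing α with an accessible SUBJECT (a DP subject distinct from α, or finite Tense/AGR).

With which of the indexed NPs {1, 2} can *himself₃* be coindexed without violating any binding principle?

{2}

*himself* is an anaphor, so Principle A applies: it must be bound in its binding domain.
Binding domain of *himself₃*: the embedded TP, whose subject is Anton₂.
*Rohan₁* c-commands the anaphor but is outside its binding domain → cannot satisfy Principle A.
*Anton₂* c-commands the anaphor within its binding domain → licit binder.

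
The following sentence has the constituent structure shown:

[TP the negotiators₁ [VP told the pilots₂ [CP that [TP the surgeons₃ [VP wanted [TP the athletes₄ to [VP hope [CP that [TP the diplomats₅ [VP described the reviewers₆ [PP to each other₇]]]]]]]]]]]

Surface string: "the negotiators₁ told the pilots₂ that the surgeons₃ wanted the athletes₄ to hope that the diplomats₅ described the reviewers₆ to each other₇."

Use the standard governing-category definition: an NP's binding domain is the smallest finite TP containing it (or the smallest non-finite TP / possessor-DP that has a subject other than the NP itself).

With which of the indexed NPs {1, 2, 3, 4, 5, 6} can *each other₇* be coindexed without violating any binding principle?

{5, 6}

*each other* is an anaphor, so Principle A applies: it must be bound in its binding domain.
Binding domain of *each other₇*: the embedded TP, whose subject is the diplomats₅.
*the negotiators₁* c-commands the anaphor but is outside its binding domain → cannot satisfy Principle A.
*the pilots₂* c-commands the anaphor but is outside its binding domain → cannot satisfy Principle A.
*the surgeons₃* c-commands the anaphor but is outside its binding domain → cannot satisfy Principle A.
*the athletes₄* c-commands the anaphor but is outside its binding domain → cannot satisfy Principle A.
*the diplomats₅* c-commands the anaphor within its binding domain → licit binder.
*the reviewers₆* c-commands the anaphor within its binding domain → licit binder.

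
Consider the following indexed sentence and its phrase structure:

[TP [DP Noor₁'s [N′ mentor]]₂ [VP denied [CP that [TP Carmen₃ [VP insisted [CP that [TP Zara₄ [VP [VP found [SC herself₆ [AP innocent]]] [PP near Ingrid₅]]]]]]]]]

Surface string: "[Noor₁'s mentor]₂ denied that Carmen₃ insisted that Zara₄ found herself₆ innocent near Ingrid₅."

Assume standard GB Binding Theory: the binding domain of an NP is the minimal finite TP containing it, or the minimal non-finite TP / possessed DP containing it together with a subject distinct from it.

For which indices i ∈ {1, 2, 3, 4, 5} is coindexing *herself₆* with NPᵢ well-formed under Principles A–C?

*herself* is an anaphor, so Principle A applies: it must be bound in its binding domain.
Binding domain of *herself₆*: the embedded TP, whose subject is Zara₄.
*Noor₁* does not c-command the anaphor → cannot bind it.
*[Noor₁'s mentor]₂* c-commands the anaphor but is outside its binding domain → cannot satisfy Principle A.
*Carmen₃* c-commands the anaphor but is outside its binding domain → cannot satisfy Principle A.
*Zara₄* c-commands the anaphor within its binding domain → licit binder.
*Ingrid₅* does not c-command the anaphor → cannot bind it.

{4}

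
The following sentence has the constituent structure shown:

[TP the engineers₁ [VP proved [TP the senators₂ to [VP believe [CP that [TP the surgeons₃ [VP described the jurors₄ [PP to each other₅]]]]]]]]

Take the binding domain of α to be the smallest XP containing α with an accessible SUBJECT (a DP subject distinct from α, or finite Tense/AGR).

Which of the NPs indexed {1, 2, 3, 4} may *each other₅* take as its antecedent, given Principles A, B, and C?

*each other* is an anaphor, so Principle A applies: it must be bound in its binding domain.
Binding domain of *each other₅*: the embedded TP, whose subject is the surgeons₃.
*the engineers₁* c-commands the anaphor but is outside its binding domain → cannot satisfy Principle A.
*the senators₂* c-commands the anaphor but is outside its binding domain → cannot satisfy Principle A.
*the surgeons₃* c-commands the anaphor within its binding domain → licit binder.
*the jurors₄* c-commands the anaphor within its binding domain → licit binder.

{3, 4}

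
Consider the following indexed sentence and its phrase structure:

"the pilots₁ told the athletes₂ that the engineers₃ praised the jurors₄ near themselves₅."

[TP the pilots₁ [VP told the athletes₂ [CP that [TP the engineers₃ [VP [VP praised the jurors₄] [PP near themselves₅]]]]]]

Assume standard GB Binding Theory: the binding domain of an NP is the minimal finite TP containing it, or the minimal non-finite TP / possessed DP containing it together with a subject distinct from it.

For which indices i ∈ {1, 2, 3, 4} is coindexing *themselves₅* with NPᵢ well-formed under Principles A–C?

{3}

*themselves* is an anaphor, so Principle A applies: it must be bound in its binding domain.
Binding domain of *themselves₅*: the embedded TP, whose subject is the engineers₃.
*the pilots₁* c-commands the anaphor but is outside its binding domain → cannot satisfy Principle A.
*the athletes₂* c-commands the anaphor but is outside its binding domain → cannot satisfy Principle A.
*the engineers₃* c-commands the anaphor within its binding domain → licit binder.
*the jurors₄* does not c-command the anaphor → cannot bind it.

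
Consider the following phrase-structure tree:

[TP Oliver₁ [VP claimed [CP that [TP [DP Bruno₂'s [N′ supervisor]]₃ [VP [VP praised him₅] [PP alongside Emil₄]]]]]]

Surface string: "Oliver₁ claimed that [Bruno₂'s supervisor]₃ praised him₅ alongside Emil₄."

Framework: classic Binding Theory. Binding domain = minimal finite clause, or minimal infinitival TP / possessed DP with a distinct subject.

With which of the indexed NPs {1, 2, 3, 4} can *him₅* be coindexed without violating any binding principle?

{1, 2, 4}

*him* is a pronoun, so Principle B applies: it must be free in its binding domain.
Binding domain of *him₅*: the embedded TP, whose subject is [Bruno₂'s supervisor]₃.
*Oliver₁* c-commands the pronoun but from outside its binding domain, and is not c-commanded by it → coindexation permitted.
*Bruno₂* and the pronoun do not c-command one another → neither Principle B nor Principle C is at stake; coindexation permitted.
*[Bruno₂'s supervisor]₃* c-commands the pronoun within its binding domain → coindexation would violate Principle B.
*Emil₄* and the pronoun do not c-command one another → neither Principle B nor Principle C is at stake; coindexation permitted.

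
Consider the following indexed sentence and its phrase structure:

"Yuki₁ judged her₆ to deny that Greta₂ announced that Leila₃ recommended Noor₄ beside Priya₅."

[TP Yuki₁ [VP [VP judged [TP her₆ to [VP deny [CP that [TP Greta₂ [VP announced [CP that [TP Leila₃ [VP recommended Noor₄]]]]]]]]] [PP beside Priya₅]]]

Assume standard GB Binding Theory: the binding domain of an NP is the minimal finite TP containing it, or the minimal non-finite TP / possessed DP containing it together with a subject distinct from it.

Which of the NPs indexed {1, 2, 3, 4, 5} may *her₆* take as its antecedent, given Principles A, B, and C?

{5}

*her* is a pronoun, so Principle B applies: it must be free in its binding domain.
Binding domain of *her₆*: the matrix TP, whose subject is Yuki₁.
*Yuki₁* c-commands the pronoun within its binding domain → coindexation would violate Principle B.
*Greta₂*: the pronoun c-commands this R-expression → coindexation would violate Principle C on *Greta₂*.
*Leila₃*: the pronoun c-commands this R-expression → coindexation would violate Principle C on *Leila₃*.
*Noor₄*: the pronoun c-commands this R-expression → coindexation would violate Principle C on *Noor₄*.
*Priya₅* and the pronoun do not c-command one another → neither Principle B nor Principle C is at stake; coindexation permitted.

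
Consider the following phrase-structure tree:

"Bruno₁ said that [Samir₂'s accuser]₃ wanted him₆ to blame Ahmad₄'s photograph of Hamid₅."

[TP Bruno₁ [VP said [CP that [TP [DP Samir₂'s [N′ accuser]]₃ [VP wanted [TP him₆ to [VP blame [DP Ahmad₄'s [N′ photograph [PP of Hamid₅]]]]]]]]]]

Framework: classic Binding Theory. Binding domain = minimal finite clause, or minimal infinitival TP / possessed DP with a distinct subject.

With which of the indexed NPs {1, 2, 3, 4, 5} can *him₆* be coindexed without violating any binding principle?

{1, 2}

*him* is a pronoun, so Principle B applies: it must be free in its binding domain.
Binding domain of *him₆*: the embedded TP, whose subject is [Samir₂'s accuser]₃.
*Bruno₁* c-commands the pronoun but from outside its binding domain, and is not c-commanded by it → coindexation permitted.
*Samir₂* and the pronoun do not c-command one another → neither Principle B nor Principle C is at stake; coindexation permitted.
*[Samir₂'s accuser]₃* c-commands the pronoun within its binding domain → coindexation would violate Principle B.
*Ahmad₄*: the pronoun c-commands this R-expression → coindexation would violate Principle C on *Ahmad₄*.
*Hamid₅*: the pronoun c-commands this R-expression → coindexation would violate Principle C on *Hamid₅*.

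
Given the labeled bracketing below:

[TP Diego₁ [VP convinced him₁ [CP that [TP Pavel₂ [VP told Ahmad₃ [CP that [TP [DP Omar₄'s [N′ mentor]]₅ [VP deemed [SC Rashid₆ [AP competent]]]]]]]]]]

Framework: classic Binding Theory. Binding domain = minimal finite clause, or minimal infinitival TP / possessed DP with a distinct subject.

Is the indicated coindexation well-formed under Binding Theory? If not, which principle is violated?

Principle B

The two coindexed NPs are *Diego₁* and *him₁*.
*him₁* is a pronoun. Its binding domain is the matrix TP, whose subject is Diego₁.
*Diego₁* c-commands it within that domain and carries the same index.
The pronoun is locally bound → Principle B violation.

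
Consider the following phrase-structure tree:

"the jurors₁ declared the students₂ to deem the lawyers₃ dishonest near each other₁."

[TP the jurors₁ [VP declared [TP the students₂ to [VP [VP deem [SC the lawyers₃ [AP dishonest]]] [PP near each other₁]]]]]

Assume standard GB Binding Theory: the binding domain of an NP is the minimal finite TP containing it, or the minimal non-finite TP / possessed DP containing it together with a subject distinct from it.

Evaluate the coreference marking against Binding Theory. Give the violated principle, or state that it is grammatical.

The two coindexed NPs are *the jurors₁* and *each other₁*.
*each other₁* is an anaphor. Principle A requires it to be bound within its binding domain — the embedded TP, whose subject is the students₂.
Within that domain it is c-commanded by *the students₂*, which does not share its index.
*the jurors₁* does c-command the anaphor, but from outside its binding domain.
The anaphor is unbound in its domain → Principle A violation.

Principle A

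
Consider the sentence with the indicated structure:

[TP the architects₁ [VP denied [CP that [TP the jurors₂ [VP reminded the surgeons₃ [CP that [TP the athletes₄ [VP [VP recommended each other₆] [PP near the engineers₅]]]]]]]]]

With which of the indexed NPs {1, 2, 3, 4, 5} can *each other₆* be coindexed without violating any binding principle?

{4}

*each other* is an anaphor, so Principle A applies: it must be bound in its binding domain.
Binding domain of *each other₆*: the embedded TP, whose subject is the athletes₄.
*the architects₁* c-commands the anaphor but is outside its binding domain → cannot satisfy Principle A.
*the jurors₂* c-commands the anaphor but is outside its binding domain → cannot satisfy Principle A.
*the surgeons₃* c-commands the anaphor but is outside its binding domain → cannot satisfy Principle A.
*the athletes₄* c-commands the anaphor within its binding domain → licit binder.
*the engineers₅* does not c-command the anaphor → cannot bind it.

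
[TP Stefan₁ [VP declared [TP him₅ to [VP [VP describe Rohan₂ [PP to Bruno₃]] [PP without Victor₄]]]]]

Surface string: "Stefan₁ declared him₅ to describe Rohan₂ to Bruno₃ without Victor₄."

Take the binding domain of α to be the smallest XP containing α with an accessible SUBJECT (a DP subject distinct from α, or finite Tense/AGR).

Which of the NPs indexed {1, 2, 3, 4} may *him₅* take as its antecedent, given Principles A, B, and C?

none

*him* is a pronoun, so Principle B applies: it must be free in its binding domain.
Binding domain of *him₅*: the matrix TP, whose subject is Stefan₁.
*Stefan₁* c-commands the pronoun within its binding domain → coindexation would violate Principle B.
*Rohan₂*: the pronoun c-commands this R-expression → coindexation would violate Principle C on *Rohan₂*.
*Bruno₃*: the pronoun c-commands this R-expression → coindexation would violate Principle C on *Bruno₃*.
*Victor₄*: the pronoun c-commands this R-expression → coindexation would violate Principle C on *Victor₄*.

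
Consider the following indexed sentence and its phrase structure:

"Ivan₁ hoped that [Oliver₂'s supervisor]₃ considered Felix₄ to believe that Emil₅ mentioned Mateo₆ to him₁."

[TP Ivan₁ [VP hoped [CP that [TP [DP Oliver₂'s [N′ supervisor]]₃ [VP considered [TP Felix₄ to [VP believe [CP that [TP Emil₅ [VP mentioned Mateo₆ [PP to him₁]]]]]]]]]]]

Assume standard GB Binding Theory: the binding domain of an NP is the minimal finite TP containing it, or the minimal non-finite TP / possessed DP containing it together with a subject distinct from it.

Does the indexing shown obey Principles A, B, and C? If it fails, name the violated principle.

grammatical

The two coindexed NPs are *Ivan₁* and *him₁*.
*him₁* is a pronoun; its binding domain is the embedded TP, whose subject is Emil₅. Within that domain it is c-commanded only by *Emil₅*, *Mateo₆*, which carry a different index — the pronoun is free locally, so Principle B holds.
*Ivan₁* is an R-expression; *him₁* does not c-command it, and no other NP shares its index, so Principle C is satisfied.
All principles are respected.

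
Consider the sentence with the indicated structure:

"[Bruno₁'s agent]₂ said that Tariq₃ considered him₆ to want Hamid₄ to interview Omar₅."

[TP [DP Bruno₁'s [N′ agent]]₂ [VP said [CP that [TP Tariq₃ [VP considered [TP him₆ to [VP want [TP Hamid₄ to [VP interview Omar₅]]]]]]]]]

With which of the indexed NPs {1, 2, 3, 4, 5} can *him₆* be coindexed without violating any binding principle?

{1, 2}

*him* is a pronoun, so Principle B applies: it must be free in its binding domain.
Binding domain of *him₆*: the embedded TP, whose subject is Tariq₃.
*Bruno₁* and the pronoun do not c-command one another → neither Principle B nor Principle C is at stake; coindexation permitted.
*[Bruno₁'s agent]₂* c-commands the pronoun but from outside its binding domain, and is not c-commanded by it → coindexation permitted.
*Tariq₃* c-commands the pronoun within its binding domain → coindexation would violate Principle B.
*Hamid₄*: the pronoun c-commands this R-expression → coindexation would violate Principle C on *Hamid₄*.
*Omar₅*: the pronoun c-commands this R-expression → coindexation would violate Principle C on *Omar₅*.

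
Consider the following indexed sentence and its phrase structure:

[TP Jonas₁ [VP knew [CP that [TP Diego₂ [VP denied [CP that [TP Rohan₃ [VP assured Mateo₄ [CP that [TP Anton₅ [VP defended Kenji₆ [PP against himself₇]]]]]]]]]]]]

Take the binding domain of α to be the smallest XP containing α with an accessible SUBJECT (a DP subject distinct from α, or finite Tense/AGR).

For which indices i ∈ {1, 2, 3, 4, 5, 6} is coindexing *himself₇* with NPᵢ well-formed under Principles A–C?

{5, 6}

*himself* is an anaphor, so Principle A applies: it must be bound in its binding domain.
Binding domain of *himself₇*: the embedded TP, whose subject is Anton₅.
*Jonas₁* c-commands the anaphor but is outside its binding domain → cannot satisfy Principle A.
*Diego₂* c-commands the anaphor but is outside its binding domain → cannot satisfy Principle A.
*Rohan₃* c-commands the anaphor but is outside its binding domain → cannot satisfy Principle A.
*Mateo₄* c-commands the anaphor but is outside its binding domain → cannot satisfy Principle A.
*Anton₅* c-commands the anaphor within its binding domain → licit binder.
*Kenji₆* c-commands the anaphor within its binding domain → licit binder.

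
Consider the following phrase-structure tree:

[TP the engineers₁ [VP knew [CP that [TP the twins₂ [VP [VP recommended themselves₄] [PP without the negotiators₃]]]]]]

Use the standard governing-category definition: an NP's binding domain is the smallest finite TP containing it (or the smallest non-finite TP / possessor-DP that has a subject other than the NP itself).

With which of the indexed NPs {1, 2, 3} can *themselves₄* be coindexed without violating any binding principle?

*themselves* is an anaphor, so Principle A applies: it must be bound in its binding domain.
Binding domain of *themselves₄*: the embedded TP, whose subject is the twins₂.
*the engineers₁* c-commands the anaphor but is outside its binding domain → cannot satisfy Principle A.
*the twins₂* c-commands the anaphor within its binding domain → licit binder.
*the negotiators₃* does not c-command the anaphor → cannot bind it.

{2}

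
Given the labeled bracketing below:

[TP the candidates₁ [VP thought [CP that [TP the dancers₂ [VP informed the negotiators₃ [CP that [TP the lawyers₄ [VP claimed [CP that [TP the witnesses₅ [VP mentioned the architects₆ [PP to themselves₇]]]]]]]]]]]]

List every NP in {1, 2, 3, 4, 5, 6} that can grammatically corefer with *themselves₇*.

*themselves* is an anaphor, so Principle A applies: it must be bound in its binding domain.
Binding domain of *themselves₇*: the embedded TP, whose subject is the witnesses₅.
*the candidates₁* c-commands the anaphor but is outside its binding domain → cannot satisfy Principle A.
*the dancers₂* c-commands the anaphor but is outside its binding domain → cannot satisfy Principle A.
*the negotiators₃* c-commands the anaphor but is outside its binding domain → cannot satisfy Principle A.
*the lawyers₄* c-commands the anaphor but is outside its binding domain → cannot satisfy Principle A.
*the witnesses₅* c-commands the anaphor within its binding domain → licit binder.
*the architects₆* c-commands the anaphor within its binding domain → licit binder.

{5, 6}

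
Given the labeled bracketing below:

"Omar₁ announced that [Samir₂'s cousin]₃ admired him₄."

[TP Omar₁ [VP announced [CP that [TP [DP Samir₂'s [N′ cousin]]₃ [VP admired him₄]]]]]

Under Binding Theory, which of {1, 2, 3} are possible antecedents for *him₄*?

{1, 2}

*him* is a pronoun, so Principle B applies: it must be free in its binding domain.
Binding domain of *him₄*: the embedded TP, whose subject is [Samir₂'s cousin]₃.
*Omar₁* c-commands the pronoun but from outside its binding domain, and is not c-commanded by it → coindexation permitted.
*Samir₂* and the pronoun do not c-command one another → neither Principle B nor Principle C is at stake; coindexation permitted.
*[Samir₂'s cousin]₃* c-commands the pronoun within its binding domain → coindexation would violate Principle B.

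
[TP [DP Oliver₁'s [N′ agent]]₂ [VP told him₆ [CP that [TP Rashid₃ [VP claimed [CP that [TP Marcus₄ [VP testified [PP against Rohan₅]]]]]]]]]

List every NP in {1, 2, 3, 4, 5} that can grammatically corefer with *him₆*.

{1}

*him* is a pronoun, so Principle B applies: it must be free in its binding domain.
Binding domain of *him₆*: the matrix TP, whose subject is [Oliver₁'s agent]₂.
*Oliver₁* and the pronoun do not c-command one another → neither Principle B nor Principle C is at stake; coindexation permitted.
*[Oliver₁'s agent]₂* c-commands the pronoun within its binding domain → coindexation would violate Principle B.
*Rashid₃*: the pronoun c-commands this R-expression → coindexation would violate Principle C on *Rashid₃*.
*Marcus₄*: the pronoun c-commands this R-expression → coindexation would violate Principle C on *Marcus₄*.
*Rohan₅*: the pronoun c-commands this R-expression → coindexation would violate Principle C on *Rohan₅*.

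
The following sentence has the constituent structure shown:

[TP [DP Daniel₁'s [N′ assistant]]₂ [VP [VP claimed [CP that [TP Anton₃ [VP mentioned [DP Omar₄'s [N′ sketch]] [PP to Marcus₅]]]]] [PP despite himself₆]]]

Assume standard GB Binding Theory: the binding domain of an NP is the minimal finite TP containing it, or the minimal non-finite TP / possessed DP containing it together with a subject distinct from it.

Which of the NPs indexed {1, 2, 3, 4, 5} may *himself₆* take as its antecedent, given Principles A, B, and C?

{2}

*himself* is an anaphor, so Principle A applies: it must be bound in its binding domain.
Binding domain of *himself₆*: the matrix TP, whose subject is [Daniel₁'s assistant]₂.
*Daniel₁* does not c-command the anaphor → cannot bind it.
*[Daniel₁'s assistant]₂* c-commands the anaphor within its binding domain → licit binder.
*Anton₃* does not c-command the anaphor → cannot bind it.
*Omar₄* does not c-command the anaphor → cannot bind it.
*Marcus₅* does not c-command the anaphor → cannot bind it.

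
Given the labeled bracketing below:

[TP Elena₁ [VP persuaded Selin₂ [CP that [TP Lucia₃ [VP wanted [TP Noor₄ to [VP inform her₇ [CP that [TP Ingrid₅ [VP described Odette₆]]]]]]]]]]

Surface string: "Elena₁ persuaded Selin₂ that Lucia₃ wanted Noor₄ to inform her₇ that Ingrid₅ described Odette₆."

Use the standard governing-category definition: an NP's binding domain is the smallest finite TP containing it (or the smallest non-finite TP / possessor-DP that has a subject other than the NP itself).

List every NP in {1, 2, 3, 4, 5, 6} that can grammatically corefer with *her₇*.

{1, 2, 3}

*her* is a pronoun, so Principle B applies: it must be free in its binding domain.
Binding domain of *her₇*: the embedded TP, whose subject is Noor₄.
*Elena₁* c-commands the pronoun but from outside its binding domain, and is not c-commanded by it → coindexation permitted.
*Selin₂* c-commands the pronoun but from outside its binding domain, and is not c-commanded by it → coindexation permitted.
*Lucia₃* c-commands the pronoun but from outside its binding domain, and is not c-commanded by it → coindexation permitted.
*Noor₄* c-commands the pronoun within its binding domain → coindexation would violate Principle B.
*Ingrid₅*: the pronoun c-commands this R-expression → coindexation would violate Principle C on *Ingrid₅*.
*Odette₆*: the pronoun c-commands this R-expression → coindexation would violate Principle C on *Odette₆*.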